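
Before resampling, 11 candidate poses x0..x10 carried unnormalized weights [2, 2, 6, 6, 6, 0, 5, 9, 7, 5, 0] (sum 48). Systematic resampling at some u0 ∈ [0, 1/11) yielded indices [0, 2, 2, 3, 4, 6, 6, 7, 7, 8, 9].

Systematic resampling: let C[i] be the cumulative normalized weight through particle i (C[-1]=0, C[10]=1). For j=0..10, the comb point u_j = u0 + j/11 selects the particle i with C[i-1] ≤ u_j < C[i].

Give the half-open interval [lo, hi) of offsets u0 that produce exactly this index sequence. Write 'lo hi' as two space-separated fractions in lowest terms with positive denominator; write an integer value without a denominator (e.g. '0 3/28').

C = [1/24, 1/12, 5/24, 1/3, 11/24, 11/24, 9/16, 3/4, 43/48, 1, 1]
j=0 picked index 0: u0 ∈ [0, 1/24)
j=1 picked index 2: u0 ∈ [-1/132, 31/264)
j=2 picked index 2: u0 ∈ [-13/132, 7/264)
j=3 picked index 3: u0 ∈ [-17/264, 2/33)
j=4 picked index 4: u0 ∈ [-1/33, 25/264)
j=5 picked index 6: u0 ∈ [1/264, 19/176)
j=6 picked index 6: u0 ∈ [-23/264, 3/176)
j=7 picked index 7: u0 ∈ [-13/176, 5/44)
j=8 picked index 7: u0 ∈ [-29/176, 1/44)
j=9 picked index 8: u0 ∈ [-3/44, 41/528)
j=10 picked index 9: u0 ∈ [-7/528, 1/11)
intersection: [1/264, 3/176)

1/264 3/176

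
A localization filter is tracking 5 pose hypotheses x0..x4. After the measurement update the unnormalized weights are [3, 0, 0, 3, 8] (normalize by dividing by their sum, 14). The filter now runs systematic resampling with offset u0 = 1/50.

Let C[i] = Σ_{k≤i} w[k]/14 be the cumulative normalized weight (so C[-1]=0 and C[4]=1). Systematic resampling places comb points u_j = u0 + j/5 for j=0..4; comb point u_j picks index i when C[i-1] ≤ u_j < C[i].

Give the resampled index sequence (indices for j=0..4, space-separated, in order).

C = [3/14, 3/14, 3/14, 3/7, 1]
j=0: u_0=1/50 ∈ [0, 3/14) → index 0
j=1: u_1=11/50 ∈ [3/14, 3/7) → index 3
j=2: u_2=21/50 ∈ [3/14, 3/7) → index 3
j=3: u_3=31/50 ∈ [3/7, 1) → index 4
j=4: u_4=41/50 ∈ [3/7, 1) → index 4

0 3 3 4 4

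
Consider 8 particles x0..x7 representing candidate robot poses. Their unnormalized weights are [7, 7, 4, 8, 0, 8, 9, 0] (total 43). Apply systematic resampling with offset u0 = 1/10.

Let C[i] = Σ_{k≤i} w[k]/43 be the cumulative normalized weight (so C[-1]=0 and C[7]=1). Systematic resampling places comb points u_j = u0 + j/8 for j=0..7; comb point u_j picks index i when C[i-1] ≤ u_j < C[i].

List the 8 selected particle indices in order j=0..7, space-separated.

C = [7/43, 14/43, 18/43, 26/43, 26/43, 34/43, 1, 1]
j=0: u_0=1/10 ∈ [0, 7/43) → index 0
j=1: u_1=9/40 ∈ [7/43, 14/43) → index 1
j=2: u_2=7/20 ∈ [14/43, 18/43) → index 2
j=3: u_3=19/40 ∈ [18/43, 26/43) → index 3
j=4: u_4=3/5 ∈ [18/43, 26/43) → index 3
j=5: u_5=29/40 ∈ [26/43, 34/43) → index 5
j=6: u_6=17/20 ∈ [34/43, 1) → index 6
j=7: u_7=39/40 ∈ [34/43, 1) → index 6

0 1 2 3 3 5 6 6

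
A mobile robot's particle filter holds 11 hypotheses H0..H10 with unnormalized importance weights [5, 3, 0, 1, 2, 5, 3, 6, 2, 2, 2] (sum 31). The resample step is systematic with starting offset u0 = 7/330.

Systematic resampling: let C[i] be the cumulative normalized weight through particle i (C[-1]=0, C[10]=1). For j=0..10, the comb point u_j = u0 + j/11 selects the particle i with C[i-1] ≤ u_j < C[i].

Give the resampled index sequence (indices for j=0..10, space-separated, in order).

0 0 1 4 5 5 6 7 7 8 9

C = [5/31, 8/31, 8/31, 9/31, 11/31, 16/31, 19/31, 25/31, 27/31, 29/31, 1]
j=0: u_0=7/330 ∈ [0, 5/31) → index 0
j=1: u_1=37/330 ∈ [0, 5/31) → index 0
j=2: u_2=67/330 ∈ [5/31, 8/31) → index 1
j=3: u_3=97/330 ∈ [9/31, 11/31) → index 4
j=4: u_4=127/330 ∈ [11/31, 16/31) → index 5
j=5: u_5=157/330 ∈ [11/31, 16/31) → index 5
j=6: u_6=17/30 ∈ [16/31, 19/31) → index 6
j=7: u_7=217/330 ∈ [19/31, 25/31) → index 7
j=8: u_8=247/330 ∈ [19/31, 25/31) → index 7
j=9: u_9=277/330 ∈ [25/31, 27/31) → index 8
j=10: u_10=307/330 ∈ [27/31, 29/31) → index 9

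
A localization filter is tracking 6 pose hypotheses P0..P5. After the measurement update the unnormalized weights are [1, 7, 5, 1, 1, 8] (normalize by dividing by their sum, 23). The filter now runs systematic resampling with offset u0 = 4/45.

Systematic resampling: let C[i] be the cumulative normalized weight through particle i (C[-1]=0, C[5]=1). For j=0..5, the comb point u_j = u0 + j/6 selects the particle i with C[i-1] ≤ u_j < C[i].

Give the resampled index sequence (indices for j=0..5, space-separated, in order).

1 1 2 3 5 5

C = [1/23, 8/23, 13/23, 14/23, 15/23, 1]
j=0: u_0=4/45 ∈ [1/23, 8/23) → index 1
j=1: u_1=23/90 ∈ [1/23, 8/23) → index 1
j=2: u_2=19/45 ∈ [8/23, 13/23) → index 2
j=3: u_3=53/90 ∈ [13/23, 14/23) → index 3
j=4: u_4=34/45 ∈ [15/23, 1) → index 5
j=5: u_5=83/90 ∈ [15/23, 1) → index 5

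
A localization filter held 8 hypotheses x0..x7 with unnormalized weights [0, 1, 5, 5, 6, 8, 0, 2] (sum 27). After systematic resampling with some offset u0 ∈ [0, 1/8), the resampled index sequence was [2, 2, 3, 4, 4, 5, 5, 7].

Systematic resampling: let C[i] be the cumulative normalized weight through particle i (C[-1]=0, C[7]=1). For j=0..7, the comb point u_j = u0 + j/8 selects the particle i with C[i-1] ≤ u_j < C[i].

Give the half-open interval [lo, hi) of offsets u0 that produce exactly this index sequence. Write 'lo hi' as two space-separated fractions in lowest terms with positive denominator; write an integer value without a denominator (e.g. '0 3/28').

11/216 7/72

C = [0, 1/27, 2/9, 11/27, 17/27, 25/27, 25/27, 1]
j=0 picked index 2: u0 ∈ [1/27, 2/9)
j=1 picked index 2: u0 ∈ [-19/216, 7/72)
j=2 picked index 3: u0 ∈ [-1/36, 17/108)
j=3 picked index 4: u0 ∈ [7/216, 55/216)
j=4 picked index 4: u0 ∈ [-5/54, 7/54)
j=5 picked index 5: u0 ∈ [1/216, 65/216)
j=6 picked index 5: u0 ∈ [-13/108, 19/108)
j=7 picked index 7: u0 ∈ [11/216, 1/8)
intersection: [11/216, 7/72)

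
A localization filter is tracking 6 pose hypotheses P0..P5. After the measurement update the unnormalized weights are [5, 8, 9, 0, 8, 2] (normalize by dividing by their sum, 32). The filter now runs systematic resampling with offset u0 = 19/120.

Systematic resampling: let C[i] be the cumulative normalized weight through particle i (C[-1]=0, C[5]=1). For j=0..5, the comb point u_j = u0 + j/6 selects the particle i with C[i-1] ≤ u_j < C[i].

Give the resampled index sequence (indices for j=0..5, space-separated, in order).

C = [5/32, 13/32, 11/16, 11/16, 15/16, 1]
j=0: u_0=19/120 ∈ [5/32, 13/32) → index 1
j=1: u_1=13/40 ∈ [5/32, 13/32) → index 1
j=2: u_2=59/120 ∈ [13/32, 11/16) → index 2
j=3: u_3=79/120 ∈ [13/32, 11/16) → index 2
j=4: u_4=33/40 ∈ [11/16, 15/16) → index 4
j=5: u_5=119/120 ∈ [15/16, 1) → index 5

1 1 2 2 4 5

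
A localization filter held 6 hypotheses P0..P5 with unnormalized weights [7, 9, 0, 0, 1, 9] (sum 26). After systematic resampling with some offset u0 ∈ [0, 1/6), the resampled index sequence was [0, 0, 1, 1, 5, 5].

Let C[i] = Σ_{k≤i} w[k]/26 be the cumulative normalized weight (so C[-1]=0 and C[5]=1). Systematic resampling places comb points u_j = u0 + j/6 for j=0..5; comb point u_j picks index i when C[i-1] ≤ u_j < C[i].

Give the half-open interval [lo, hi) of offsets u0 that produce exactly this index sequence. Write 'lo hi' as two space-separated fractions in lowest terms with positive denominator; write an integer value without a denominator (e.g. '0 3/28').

C = [7/26, 8/13, 8/13, 8/13, 17/26, 1]
j=0 picked index 0: u0 ∈ [0, 7/26)
j=1 picked index 0: u0 ∈ [-1/6, 4/39)
j=2 picked index 1: u0 ∈ [-5/78, 11/39)
j=3 picked index 1: u0 ∈ [-3/13, 3/26)
j=4 picked index 5: u0 ∈ [-1/78, 1/3)
j=5 picked index 5: u0 ∈ [-7/39, 1/6)
intersection: [0, 4/39)

0 4/39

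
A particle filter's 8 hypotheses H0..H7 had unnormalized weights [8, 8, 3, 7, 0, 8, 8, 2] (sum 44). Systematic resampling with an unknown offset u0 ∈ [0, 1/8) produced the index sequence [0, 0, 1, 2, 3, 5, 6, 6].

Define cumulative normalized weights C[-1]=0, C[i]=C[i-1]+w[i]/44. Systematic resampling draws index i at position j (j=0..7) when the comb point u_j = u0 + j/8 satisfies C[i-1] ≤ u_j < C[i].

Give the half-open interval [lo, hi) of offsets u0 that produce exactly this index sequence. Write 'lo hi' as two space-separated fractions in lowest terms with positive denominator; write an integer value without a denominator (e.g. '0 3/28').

C = [2/11, 4/11, 19/44, 13/22, 13/22, 17/22, 21/22, 1]
j=0 picked index 0: u0 ∈ [0, 2/11)
j=1 picked index 0: u0 ∈ [-1/8, 5/88)
j=2 picked index 1: u0 ∈ [-3/44, 5/44)
j=3 picked index 2: u0 ∈ [-1/88, 5/88)
j=4 picked index 3: u0 ∈ [-3/44, 1/11)
j=5 picked index 5: u0 ∈ [-3/88, 13/88)
j=6 picked index 6: u0 ∈ [1/44, 9/44)
j=7 picked index 6: u0 ∈ [-9/88, 7/88)
intersection: [1/44, 5/88)

1/44 5/88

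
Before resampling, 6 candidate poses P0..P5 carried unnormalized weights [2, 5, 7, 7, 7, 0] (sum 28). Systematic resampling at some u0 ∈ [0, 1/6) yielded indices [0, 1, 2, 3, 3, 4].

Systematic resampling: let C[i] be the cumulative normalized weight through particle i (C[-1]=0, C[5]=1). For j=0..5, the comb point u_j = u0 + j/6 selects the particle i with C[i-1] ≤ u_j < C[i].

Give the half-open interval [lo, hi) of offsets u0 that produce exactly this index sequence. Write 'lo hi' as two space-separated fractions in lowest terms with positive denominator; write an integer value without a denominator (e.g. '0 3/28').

C = [1/14, 1/4, 1/2, 3/4, 1, 1]
j=0 picked index 0: u0 ∈ [0, 1/14)
j=1 picked index 1: u0 ∈ [-2/21, 1/12)
j=2 picked index 2: u0 ∈ [-1/12, 1/6)
j=3 picked index 3: u0 ∈ [0, 1/4)
j=4 picked index 3: u0 ∈ [-1/6, 1/12)
j=5 picked index 4: u0 ∈ [-1/12, 1/6)
intersection: [0, 1/14)

0 1/14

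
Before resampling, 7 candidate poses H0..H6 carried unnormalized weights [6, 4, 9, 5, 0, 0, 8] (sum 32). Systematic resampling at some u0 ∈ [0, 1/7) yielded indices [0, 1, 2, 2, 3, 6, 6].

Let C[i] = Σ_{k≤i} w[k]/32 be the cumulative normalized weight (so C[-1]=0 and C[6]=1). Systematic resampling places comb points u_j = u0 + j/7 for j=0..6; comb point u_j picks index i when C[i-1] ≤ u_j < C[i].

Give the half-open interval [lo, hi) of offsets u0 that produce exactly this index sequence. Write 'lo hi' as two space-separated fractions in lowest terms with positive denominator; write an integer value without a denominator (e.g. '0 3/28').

5/112 1/7

C = [3/16, 5/16, 19/32, 3/4, 3/4, 3/4, 1]
j=0 picked index 0: u0 ∈ [0, 3/16)
j=1 picked index 1: u0 ∈ [5/112, 19/112)
j=2 picked index 2: u0 ∈ [3/112, 69/224)
j=3 picked index 2: u0 ∈ [-13/112, 37/224)
j=4 picked index 3: u0 ∈ [5/224, 5/28)
j=5 picked index 6: u0 ∈ [1/28, 2/7)
j=6 picked index 6: u0 ∈ [-3/28, 1/7)
intersection: [5/112, 1/7)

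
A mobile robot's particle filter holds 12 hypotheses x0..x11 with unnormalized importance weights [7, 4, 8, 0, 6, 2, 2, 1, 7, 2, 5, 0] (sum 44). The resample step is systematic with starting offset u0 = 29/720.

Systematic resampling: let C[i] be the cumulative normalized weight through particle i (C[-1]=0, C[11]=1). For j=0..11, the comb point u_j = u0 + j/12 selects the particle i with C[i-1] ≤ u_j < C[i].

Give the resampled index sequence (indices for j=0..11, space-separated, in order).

0 0 1 2 2 4 4 6 8 8 9 10

C = [7/44, 1/4, 19/44, 19/44, 25/44, 27/44, 29/44, 15/22, 37/44, 39/44, 1, 1]
j=0: u_0=29/720 ∈ [0, 7/44) → index 0
j=1: u_1=89/720 ∈ [0, 7/44) → index 0
j=2: u_2=149/720 ∈ [7/44, 1/4) → index 1
j=3: u_3=209/720 ∈ [1/4, 19/44) → index 2
j=4: u_4=269/720 ∈ [1/4, 19/44) → index 2
j=5: u_5=329/720 ∈ [19/44, 25/44) → index 4
j=6: u_6=389/720 ∈ [19/44, 25/44) → index 4
j=7: u_7=449/720 ∈ [27/44, 29/44) → index 6
j=8: u_8=509/720 ∈ [15/22, 37/44) → index 8
j=9: u_9=569/720 ∈ [15/22, 37/44) → index 8
j=10: u_10=629/720 ∈ [37/44, 39/44) → index 9
j=11: u_11=689/720 ∈ [39/44, 1) → index 10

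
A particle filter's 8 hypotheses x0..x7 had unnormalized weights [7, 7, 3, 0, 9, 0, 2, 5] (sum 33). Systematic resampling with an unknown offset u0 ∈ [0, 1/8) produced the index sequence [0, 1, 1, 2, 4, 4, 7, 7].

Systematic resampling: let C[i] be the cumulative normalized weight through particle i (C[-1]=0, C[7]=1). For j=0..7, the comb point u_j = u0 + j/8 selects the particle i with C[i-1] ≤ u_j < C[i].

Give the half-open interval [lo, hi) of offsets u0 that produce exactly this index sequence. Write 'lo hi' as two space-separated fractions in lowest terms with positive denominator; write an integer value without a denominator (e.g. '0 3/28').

C = [7/33, 14/33, 17/33, 17/33, 26/33, 26/33, 28/33, 1]
j=0 picked index 0: u0 ∈ [0, 7/33)
j=1 picked index 1: u0 ∈ [23/264, 79/264)
j=2 picked index 1: u0 ∈ [-5/132, 23/132)
j=3 picked index 2: u0 ∈ [13/264, 37/264)
j=4 picked index 4: u0 ∈ [1/66, 19/66)
j=5 picked index 4: u0 ∈ [-29/264, 43/264)
j=6 picked index 7: u0 ∈ [13/132, 1/4)
j=7 picked index 7: u0 ∈ [-7/264, 1/8)
intersection: [13/132, 1/8)

13/132 1/8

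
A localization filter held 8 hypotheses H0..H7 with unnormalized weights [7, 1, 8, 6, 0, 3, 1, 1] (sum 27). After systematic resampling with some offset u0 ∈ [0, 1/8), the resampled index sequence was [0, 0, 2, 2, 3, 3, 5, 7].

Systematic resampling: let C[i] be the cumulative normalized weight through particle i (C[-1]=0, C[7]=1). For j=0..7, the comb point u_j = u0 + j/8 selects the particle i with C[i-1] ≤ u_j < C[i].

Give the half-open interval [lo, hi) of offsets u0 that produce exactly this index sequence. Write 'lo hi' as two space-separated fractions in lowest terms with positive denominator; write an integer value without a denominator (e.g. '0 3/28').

C = [7/27, 8/27, 16/27, 22/27, 22/27, 25/27, 26/27, 1]
j=0 picked index 0: u0 ∈ [0, 7/27)
j=1 picked index 0: u0 ∈ [-1/8, 29/216)
j=2 picked index 2: u0 ∈ [5/108, 37/108)
j=3 picked index 2: u0 ∈ [-17/216, 47/216)
j=4 picked index 3: u0 ∈ [5/54, 17/54)
j=5 picked index 3: u0 ∈ [-7/216, 41/216)
j=6 picked index 5: u0 ∈ [7/108, 19/108)
j=7 picked index 7: u0 ∈ [19/216, 1/8)
intersection: [5/54, 1/8)

5/54 1/8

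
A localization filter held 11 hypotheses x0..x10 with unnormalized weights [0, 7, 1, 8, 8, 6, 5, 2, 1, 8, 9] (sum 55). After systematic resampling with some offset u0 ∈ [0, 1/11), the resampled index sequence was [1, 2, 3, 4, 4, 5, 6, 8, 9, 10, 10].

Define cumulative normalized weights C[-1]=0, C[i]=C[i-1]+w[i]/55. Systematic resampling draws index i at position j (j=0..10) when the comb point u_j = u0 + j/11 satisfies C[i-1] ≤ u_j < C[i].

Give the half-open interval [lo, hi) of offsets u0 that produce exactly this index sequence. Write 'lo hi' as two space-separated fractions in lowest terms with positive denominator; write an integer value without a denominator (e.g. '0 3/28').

C = [0, 7/55, 8/55, 16/55, 24/55, 6/11, 7/11, 37/55, 38/55, 46/55, 1]
j=0 picked index 1: u0 ∈ [0, 7/55)
j=1 picked index 2: u0 ∈ [2/55, 3/55)
j=2 picked index 3: u0 ∈ [-2/55, 6/55)
j=3 picked index 4: u0 ∈ [1/55, 9/55)
j=4 picked index 4: u0 ∈ [-4/55, 4/55)
j=5 picked index 5: u0 ∈ [-1/55, 1/11)
j=6 picked index 6: u0 ∈ [0, 1/11)
j=7 picked index 8: u0 ∈ [2/55, 3/55)
j=8 picked index 9: u0 ∈ [-2/55, 6/55)
j=9 picked index 10: u0 ∈ [1/55, 2/11)
j=10 picked index 10: u0 ∈ [-4/55, 1/11)
intersection: [2/55, 3/55)

2/55 3/55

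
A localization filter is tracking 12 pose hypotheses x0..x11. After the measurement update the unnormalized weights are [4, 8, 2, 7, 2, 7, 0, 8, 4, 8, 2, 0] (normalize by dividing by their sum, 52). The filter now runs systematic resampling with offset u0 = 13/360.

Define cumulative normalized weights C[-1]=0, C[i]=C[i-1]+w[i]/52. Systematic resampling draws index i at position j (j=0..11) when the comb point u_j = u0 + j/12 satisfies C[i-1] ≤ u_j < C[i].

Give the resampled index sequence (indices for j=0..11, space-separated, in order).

C = [1/13, 3/13, 7/26, 21/52, 23/52, 15/26, 15/26, 19/26, 21/26, 25/26, 1, 1]
j=0: u_0=13/360 ∈ [0, 1/13) → index 0
j=1: u_1=43/360 ∈ [1/13, 3/13) → index 1
j=2: u_2=73/360 ∈ [1/13, 3/13) → index 1
j=3: u_3=103/360 ∈ [7/26, 21/52) → index 3
j=4: u_4=133/360 ∈ [7/26, 21/52) → index 3
j=5: u_5=163/360 ∈ [23/52, 15/26) → index 5
j=6: u_6=193/360 ∈ [23/52, 15/26) → index 5
j=7: u_7=223/360 ∈ [15/26, 19/26) → index 7
j=8: u_8=253/360 ∈ [15/26, 19/26) → index 7
j=9: u_9=283/360 ∈ [19/26, 21/26) → index 8
j=10: u_10=313/360 ∈ [21/26, 25/26) → index 9
j=11: u_11=343/360 ∈ [21/26, 25/26) → index 9

0 1 1 3 3 5 5 7 7 8 9 9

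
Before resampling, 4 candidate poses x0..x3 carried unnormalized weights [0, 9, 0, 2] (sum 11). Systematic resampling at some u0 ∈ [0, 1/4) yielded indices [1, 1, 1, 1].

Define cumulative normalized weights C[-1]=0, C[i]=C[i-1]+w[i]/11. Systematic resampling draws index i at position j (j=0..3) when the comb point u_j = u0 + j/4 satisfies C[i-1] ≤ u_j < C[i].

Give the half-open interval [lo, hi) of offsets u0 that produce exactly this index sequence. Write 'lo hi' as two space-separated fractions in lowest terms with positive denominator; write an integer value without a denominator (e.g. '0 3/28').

0 3/44

C = [0, 9/11, 9/11, 1]
j=0 picked index 1: u0 ∈ [0, 9/11)
j=1 picked index 1: u0 ∈ [-1/4, 25/44)
j=2 picked index 1: u0 ∈ [-1/2, 7/22)
j=3 picked index 1: u0 ∈ [-3/4, 3/44)
intersection: [0, 3/44)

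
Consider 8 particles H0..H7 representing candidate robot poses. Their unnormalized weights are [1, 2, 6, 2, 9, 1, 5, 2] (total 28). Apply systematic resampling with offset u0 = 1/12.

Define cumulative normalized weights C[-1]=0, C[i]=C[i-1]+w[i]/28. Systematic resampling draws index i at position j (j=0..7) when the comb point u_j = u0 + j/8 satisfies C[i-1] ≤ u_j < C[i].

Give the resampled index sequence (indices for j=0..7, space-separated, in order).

C = [1/28, 3/28, 9/28, 11/28, 5/7, 3/4, 13/14, 1]
j=0: u_0=1/12 ∈ [1/28, 3/28) → index 1
j=1: u_1=5/24 ∈ [3/28, 9/28) → index 2
j=2: u_2=1/3 ∈ [9/28, 11/28) → index 3
j=3: u_3=11/24 ∈ [11/28, 5/7) → index 4
j=4: u_4=7/12 ∈ [11/28, 5/7) → index 4
j=5: u_5=17/24 ∈ [11/28, 5/7) → index 4
j=6: u_6=5/6 ∈ [3/4, 13/14) → index 6
j=7: u_7=23/24 ∈ [13/14, 1) → index 7

1 2 3 4 4 4 6 7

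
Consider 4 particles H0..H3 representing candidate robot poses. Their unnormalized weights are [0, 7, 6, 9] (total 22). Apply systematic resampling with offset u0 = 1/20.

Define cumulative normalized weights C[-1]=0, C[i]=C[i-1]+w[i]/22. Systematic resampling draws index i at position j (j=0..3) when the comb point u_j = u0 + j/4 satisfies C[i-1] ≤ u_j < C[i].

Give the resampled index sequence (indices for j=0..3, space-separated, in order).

1 1 2 3

C = [0, 7/22, 13/22, 1]
j=0: u_0=1/20 ∈ [0, 7/22) → index 1
j=1: u_1=3/10 ∈ [0, 7/22) → index 1
j=2: u_2=11/20 ∈ [7/22, 13/22) → index 2
j=3: u_3=4/5 ∈ [13/22, 1) → index 3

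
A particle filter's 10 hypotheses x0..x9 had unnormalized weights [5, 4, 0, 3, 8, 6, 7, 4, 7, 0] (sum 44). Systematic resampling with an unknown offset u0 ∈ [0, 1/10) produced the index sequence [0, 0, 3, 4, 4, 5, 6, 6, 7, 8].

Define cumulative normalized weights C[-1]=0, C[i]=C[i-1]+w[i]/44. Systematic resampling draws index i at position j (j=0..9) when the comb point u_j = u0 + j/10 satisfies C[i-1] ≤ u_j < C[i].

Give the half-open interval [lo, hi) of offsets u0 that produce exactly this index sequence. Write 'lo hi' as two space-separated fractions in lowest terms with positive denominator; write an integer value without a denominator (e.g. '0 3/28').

C = [5/44, 9/44, 9/44, 3/11, 5/11, 13/22, 3/4, 37/44, 1, 1]
j=0 picked index 0: u0 ∈ [0, 5/44)
j=1 picked index 0: u0 ∈ [-1/10, 3/220)
j=2 picked index 3: u0 ∈ [1/220, 4/55)
j=3 picked index 4: u0 ∈ [-3/110, 17/110)
j=4 picked index 4: u0 ∈ [-7/55, 3/55)
j=5 picked index 5: u0 ∈ [-1/22, 1/11)
j=6 picked index 6: u0 ∈ [-1/110, 3/20)
j=7 picked index 6: u0 ∈ [-6/55, 1/20)
j=8 picked index 7: u0 ∈ [-1/20, 9/220)
j=9 picked index 8: u0 ∈ [-13/220, 1/10)
intersection: [1/220, 3/220)

1/220 3/220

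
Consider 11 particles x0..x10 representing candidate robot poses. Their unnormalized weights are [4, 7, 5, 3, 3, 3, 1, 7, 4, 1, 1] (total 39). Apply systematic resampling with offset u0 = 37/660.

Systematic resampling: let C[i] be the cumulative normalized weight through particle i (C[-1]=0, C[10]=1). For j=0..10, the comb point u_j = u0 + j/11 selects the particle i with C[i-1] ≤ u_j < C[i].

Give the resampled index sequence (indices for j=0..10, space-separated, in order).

0 1 1 2 3 4 5 7 7 8 9

C = [4/39, 11/39, 16/39, 19/39, 22/39, 25/39, 2/3, 11/13, 37/39, 38/39, 1]
j=0: u_0=37/660 ∈ [0, 4/39) → index 0
j=1: u_1=97/660 ∈ [4/39, 11/39) → index 1
j=2: u_2=157/660 ∈ [4/39, 11/39) → index 1
j=3: u_3=217/660 ∈ [11/39, 16/39) → index 2
j=4: u_4=277/660 ∈ [16/39, 19/39) → index 3
j=5: u_5=337/660 ∈ [19/39, 22/39) → index 4
j=6: u_6=397/660 ∈ [22/39, 25/39) → index 5
j=7: u_7=457/660 ∈ [2/3, 11/13) → index 7
j=8: u_8=47/60 ∈ [2/3, 11/13) → index 7
j=9: u_9=577/660 ∈ [11/13, 37/39) → index 8
j=10: u_10=637/660 ∈ [37/39, 38/39) → index 9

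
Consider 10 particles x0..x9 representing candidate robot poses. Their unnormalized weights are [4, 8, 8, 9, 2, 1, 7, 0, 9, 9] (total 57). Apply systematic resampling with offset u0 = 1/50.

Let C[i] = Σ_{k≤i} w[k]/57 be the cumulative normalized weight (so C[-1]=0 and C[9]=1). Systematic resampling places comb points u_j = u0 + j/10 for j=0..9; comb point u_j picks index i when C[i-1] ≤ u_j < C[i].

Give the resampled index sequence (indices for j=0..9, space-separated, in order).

0 1 2 2 3 4 6 8 8 9

C = [4/57, 4/19, 20/57, 29/57, 31/57, 32/57, 13/19, 13/19, 16/19, 1]
j=0: u_0=1/50 ∈ [0, 4/57) → index 0
j=1: u_1=3/25 ∈ [4/57, 4/19) → index 1
j=2: u_2=11/50 ∈ [4/19, 20/57) → index 2
j=3: u_3=8/25 ∈ [4/19, 20/57) → index 2
j=4: u_4=21/50 ∈ [20/57, 29/57) → index 3
j=5: u_5=13/25 ∈ [29/57, 31/57) → index 4
j=6: u_6=31/50 ∈ [32/57, 13/19) → index 6
j=7: u_7=18/25 ∈ [13/19, 16/19) → index 8
j=8: u_8=41/50 ∈ [13/19, 16/19) → index 8
j=9: u_9=23/25 ∈ [16/19, 1) → index 9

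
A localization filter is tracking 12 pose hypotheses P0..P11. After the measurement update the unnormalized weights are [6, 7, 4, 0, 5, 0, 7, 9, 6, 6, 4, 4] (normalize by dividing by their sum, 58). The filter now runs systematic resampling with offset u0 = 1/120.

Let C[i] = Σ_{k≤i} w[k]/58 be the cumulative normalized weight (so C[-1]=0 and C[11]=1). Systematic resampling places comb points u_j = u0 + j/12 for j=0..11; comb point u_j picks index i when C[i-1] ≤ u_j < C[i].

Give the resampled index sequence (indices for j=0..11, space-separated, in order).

C = [3/29, 13/58, 17/58, 17/58, 11/29, 11/29, 1/2, 19/29, 22/29, 25/29, 27/29, 1]
j=0: u_0=1/120 ∈ [0, 3/29) → index 0
j=1: u_1=11/120 ∈ [0, 3/29) → index 0
j=2: u_2=7/40 ∈ [3/29, 13/58) → index 1
j=3: u_3=31/120 ∈ [13/58, 17/58) → index 2
j=4: u_4=41/120 ∈ [17/58, 11/29) → index 4
j=5: u_5=17/40 ∈ [11/29, 1/2) → index 6
j=6: u_6=61/120 ∈ [1/2, 19/29) → index 7
j=7: u_7=71/120 ∈ [1/2, 19/29) → index 7
j=8: u_8=27/40 ∈ [19/29, 22/29) → index 8
j=9: u_9=91/120 ∈ [19/29, 22/29) → index 8
j=10: u_10=101/120 ∈ [22/29, 25/29) → index 9
j=11: u_11=37/40 ∈ [25/29, 27/29) → index 10

0 0 1 2 4 6 7 7 8 8 9 10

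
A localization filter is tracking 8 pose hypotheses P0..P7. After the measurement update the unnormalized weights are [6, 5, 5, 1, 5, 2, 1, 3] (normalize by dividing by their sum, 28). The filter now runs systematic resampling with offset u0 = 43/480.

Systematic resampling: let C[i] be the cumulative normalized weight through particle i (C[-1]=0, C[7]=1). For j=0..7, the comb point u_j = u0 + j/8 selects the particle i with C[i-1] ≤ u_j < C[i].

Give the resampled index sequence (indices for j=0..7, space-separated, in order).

0 1 1 2 3 4 5 7

C = [3/14, 11/28, 4/7, 17/28, 11/14, 6/7, 25/28, 1]
j=0: u_0=43/480 ∈ [0, 3/14) → index 0
j=1: u_1=103/480 ∈ [3/14, 11/28) → index 1
j=2: u_2=163/480 ∈ [3/14, 11/28) → index 1
j=3: u_3=223/480 ∈ [11/28, 4/7) → index 2
j=4: u_4=283/480 ∈ [4/7, 17/28) → index 3
j=5: u_5=343/480 ∈ [17/28, 11/14) → index 4
j=6: u_6=403/480 ∈ [11/14, 6/7) → index 5
j=7: u_7=463/480 ∈ [25/28, 1) → index 7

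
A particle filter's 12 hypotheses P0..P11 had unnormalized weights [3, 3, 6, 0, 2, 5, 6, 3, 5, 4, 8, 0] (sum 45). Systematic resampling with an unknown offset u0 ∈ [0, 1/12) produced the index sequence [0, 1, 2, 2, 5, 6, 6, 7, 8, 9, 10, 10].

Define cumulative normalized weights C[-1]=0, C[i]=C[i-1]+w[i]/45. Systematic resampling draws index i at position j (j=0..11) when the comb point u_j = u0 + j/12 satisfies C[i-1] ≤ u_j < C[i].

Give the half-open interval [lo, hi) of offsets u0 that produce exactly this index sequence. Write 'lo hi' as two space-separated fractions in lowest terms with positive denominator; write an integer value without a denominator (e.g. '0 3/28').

C = [1/15, 2/15, 4/15, 4/15, 14/45, 19/45, 5/9, 28/45, 11/15, 37/45, 1, 1]
j=0 picked index 0: u0 ∈ [0, 1/15)
j=1 picked index 1: u0 ∈ [-1/60, 1/20)
j=2 picked index 2: u0 ∈ [-1/30, 1/10)
j=3 picked index 2: u0 ∈ [-7/60, 1/60)
j=4 picked index 5: u0 ∈ [-1/45, 4/45)
j=5 picked index 6: u0 ∈ [1/180, 5/36)
j=6 picked index 6: u0 ∈ [-7/90, 1/18)
j=7 picked index 7: u0 ∈ [-1/36, 7/180)
j=8 picked index 8: u0 ∈ [-2/45, 1/15)
j=9 picked index 9: u0 ∈ [-1/60, 13/180)
j=10 picked index 10: u0 ∈ [-1/90, 1/6)
j=11 picked index 10: u0 ∈ [-17/180, 1/12)
intersection: [1/180, 1/60)

1/180 1/60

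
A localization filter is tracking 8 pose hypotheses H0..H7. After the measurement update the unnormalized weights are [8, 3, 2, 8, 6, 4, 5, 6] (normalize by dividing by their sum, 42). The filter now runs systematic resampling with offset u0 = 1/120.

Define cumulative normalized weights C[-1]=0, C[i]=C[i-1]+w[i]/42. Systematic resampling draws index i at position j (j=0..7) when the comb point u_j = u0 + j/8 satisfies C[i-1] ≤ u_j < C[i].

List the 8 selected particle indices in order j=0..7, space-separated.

0 0 1 3 4 4 6 7

C = [4/21, 11/42, 13/42, 1/2, 9/14, 31/42, 6/7, 1]
j=0: u_0=1/120 ∈ [0, 4/21) → index 0
j=1: u_1=2/15 ∈ [0, 4/21) → index 0
j=2: u_2=31/120 ∈ [4/21, 11/42) → index 1
j=3: u_3=23/60 ∈ [13/42, 1/2) → index 3
j=4: u_4=61/120 ∈ [1/2, 9/14) → index 4
j=5: u_5=19/30 ∈ [1/2, 9/14) → index 4
j=6: u_6=91/120 ∈ [31/42, 6/7) → index 6
j=7: u_7=53/60 ∈ [6/7, 1) → index 7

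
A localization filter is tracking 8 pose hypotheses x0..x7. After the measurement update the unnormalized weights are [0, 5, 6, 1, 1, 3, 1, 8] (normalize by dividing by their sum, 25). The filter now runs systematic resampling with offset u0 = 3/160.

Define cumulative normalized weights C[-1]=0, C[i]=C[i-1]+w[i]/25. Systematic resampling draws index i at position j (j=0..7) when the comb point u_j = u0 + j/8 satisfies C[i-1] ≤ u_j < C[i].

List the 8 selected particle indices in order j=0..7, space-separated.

C = [0, 1/5, 11/25, 12/25, 13/25, 16/25, 17/25, 1]
j=0: u_0=3/160 ∈ [0, 1/5) → index 1
j=1: u_1=23/160 ∈ [0, 1/5) → index 1
j=2: u_2=43/160 ∈ [1/5, 11/25) → index 2
j=3: u_3=63/160 ∈ [1/5, 11/25) → index 2
j=4: u_4=83/160 ∈ [12/25, 13/25) → index 4
j=5: u_5=103/160 ∈ [16/25, 17/25) → index 6
j=6: u_6=123/160 ∈ [17/25, 1) → index 7
j=7: u_7=143/160 ∈ [17/25, 1) → index 7

1 1 2 2 4 6 7 7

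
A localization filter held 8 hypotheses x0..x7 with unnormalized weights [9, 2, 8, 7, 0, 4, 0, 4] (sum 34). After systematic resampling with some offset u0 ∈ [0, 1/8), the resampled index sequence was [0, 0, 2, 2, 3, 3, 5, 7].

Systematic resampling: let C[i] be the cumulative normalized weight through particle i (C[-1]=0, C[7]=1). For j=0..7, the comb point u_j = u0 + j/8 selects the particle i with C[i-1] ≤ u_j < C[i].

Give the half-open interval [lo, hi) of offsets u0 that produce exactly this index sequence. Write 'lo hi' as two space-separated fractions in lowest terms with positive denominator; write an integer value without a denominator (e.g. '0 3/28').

5/68 1/8

C = [9/34, 11/34, 19/34, 13/17, 13/17, 15/17, 15/17, 1]
j=0 picked index 0: u0 ∈ [0, 9/34)
j=1 picked index 0: u0 ∈ [-1/8, 19/136)
j=2 picked index 2: u0 ∈ [5/68, 21/68)
j=3 picked index 2: u0 ∈ [-7/136, 25/136)
j=4 picked index 3: u0 ∈ [1/17, 9/34)
j=5 picked index 3: u0 ∈ [-9/136, 19/136)
j=6 picked index 5: u0 ∈ [1/68, 9/68)
j=7 picked index 7: u0 ∈ [1/136, 1/8)
intersection: [5/68, 1/8)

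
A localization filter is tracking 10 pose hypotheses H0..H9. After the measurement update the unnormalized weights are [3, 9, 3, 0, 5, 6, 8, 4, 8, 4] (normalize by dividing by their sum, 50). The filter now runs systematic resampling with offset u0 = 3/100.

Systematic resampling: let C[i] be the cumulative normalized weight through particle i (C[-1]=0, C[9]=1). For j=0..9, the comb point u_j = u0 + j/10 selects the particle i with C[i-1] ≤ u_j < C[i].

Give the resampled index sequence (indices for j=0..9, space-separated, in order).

C = [3/50, 6/25, 3/10, 3/10, 2/5, 13/25, 17/25, 19/25, 23/25, 1]
j=0: u_0=3/100 ∈ [0, 3/50) → index 0
j=1: u_1=13/100 ∈ [3/50, 6/25) → index 1
j=2: u_2=23/100 ∈ [3/50, 6/25) → index 1
j=3: u_3=33/100 ∈ [3/10, 2/5) → index 4
j=4: u_4=43/100 ∈ [2/5, 13/25) → index 5
j=5: u_5=53/100 ∈ [13/25, 17/25) → index 6
j=6: u_6=63/100 ∈ [13/25, 17/25) → index 6
j=7: u_7=73/100 ∈ [17/25, 19/25) → index 7
j=8: u_8=83/100 ∈ [19/25, 23/25) → index 8
j=9: u_9=93/100 ∈ [23/25, 1) → index 9

0 1 1 4 5 6 6 7 8 9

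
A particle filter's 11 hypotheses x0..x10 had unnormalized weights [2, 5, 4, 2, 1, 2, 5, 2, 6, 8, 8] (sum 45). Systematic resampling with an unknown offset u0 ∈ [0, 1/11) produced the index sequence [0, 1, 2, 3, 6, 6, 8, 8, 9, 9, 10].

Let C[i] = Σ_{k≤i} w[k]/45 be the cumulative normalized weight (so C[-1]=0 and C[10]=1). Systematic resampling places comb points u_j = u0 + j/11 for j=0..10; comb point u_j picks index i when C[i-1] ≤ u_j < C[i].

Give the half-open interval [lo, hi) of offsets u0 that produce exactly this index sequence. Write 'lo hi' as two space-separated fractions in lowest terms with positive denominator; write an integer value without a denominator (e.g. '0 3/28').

C = [2/45, 7/45, 11/45, 13/45, 14/45, 16/45, 7/15, 23/45, 29/45, 37/45, 1]
j=0 picked index 0: u0 ∈ [0, 2/45)
j=1 picked index 1: u0 ∈ [-23/495, 32/495)
j=2 picked index 2: u0 ∈ [-13/495, 31/495)
j=3 picked index 3: u0 ∈ [-14/495, 8/495)
j=4 picked index 6: u0 ∈ [-4/495, 17/165)
j=5 picked index 6: u0 ∈ [-49/495, 2/165)
j=6 picked index 8: u0 ∈ [-17/495, 49/495)
j=7 picked index 8: u0 ∈ [-62/495, 4/495)
j=8 picked index 9: u0 ∈ [-41/495, 47/495)
j=9 picked index 9: u0 ∈ [-86/495, 2/495)
j=10 picked index 10: u0 ∈ [-43/495, 1/11)
intersection: [0, 2/495)

0 2/495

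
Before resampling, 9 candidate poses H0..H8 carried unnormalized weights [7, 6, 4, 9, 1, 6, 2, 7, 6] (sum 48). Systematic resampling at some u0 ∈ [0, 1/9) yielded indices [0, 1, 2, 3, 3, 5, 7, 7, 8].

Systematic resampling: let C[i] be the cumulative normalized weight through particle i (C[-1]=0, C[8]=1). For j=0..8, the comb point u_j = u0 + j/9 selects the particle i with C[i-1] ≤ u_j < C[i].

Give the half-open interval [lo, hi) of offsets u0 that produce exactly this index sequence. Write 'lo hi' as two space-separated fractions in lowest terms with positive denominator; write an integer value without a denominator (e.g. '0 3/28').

1/16 7/72

C = [7/48, 13/48, 17/48, 13/24, 9/16, 11/16, 35/48, 7/8, 1]
j=0 picked index 0: u0 ∈ [0, 7/48)
j=1 picked index 1: u0 ∈ [5/144, 23/144)
j=2 picked index 2: u0 ∈ [7/144, 19/144)
j=3 picked index 3: u0 ∈ [1/48, 5/24)
j=4 picked index 3: u0 ∈ [-13/144, 7/72)
j=5 picked index 5: u0 ∈ [1/144, 19/144)
j=6 picked index 7: u0 ∈ [1/16, 5/24)
j=7 picked index 7: u0 ∈ [-7/144, 7/72)
j=8 picked index 8: u0 ∈ [-1/72, 1/9)
intersection: [1/16, 7/72)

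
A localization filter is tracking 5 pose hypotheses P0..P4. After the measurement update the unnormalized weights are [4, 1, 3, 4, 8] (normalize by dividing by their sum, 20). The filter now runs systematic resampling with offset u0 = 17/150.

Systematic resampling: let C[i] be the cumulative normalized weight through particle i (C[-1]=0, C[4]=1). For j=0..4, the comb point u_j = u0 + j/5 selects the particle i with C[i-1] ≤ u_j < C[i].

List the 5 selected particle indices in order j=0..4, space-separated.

C = [1/5, 1/4, 2/5, 3/5, 1]
j=0: u_0=17/150 ∈ [0, 1/5) → index 0
j=1: u_1=47/150 ∈ [1/4, 2/5) → index 2
j=2: u_2=77/150 ∈ [2/5, 3/5) → index 3
j=3: u_3=107/150 ∈ [3/5, 1) → index 4
j=4: u_4=137/150 ∈ [3/5, 1) → index 4

0 2 3 4 4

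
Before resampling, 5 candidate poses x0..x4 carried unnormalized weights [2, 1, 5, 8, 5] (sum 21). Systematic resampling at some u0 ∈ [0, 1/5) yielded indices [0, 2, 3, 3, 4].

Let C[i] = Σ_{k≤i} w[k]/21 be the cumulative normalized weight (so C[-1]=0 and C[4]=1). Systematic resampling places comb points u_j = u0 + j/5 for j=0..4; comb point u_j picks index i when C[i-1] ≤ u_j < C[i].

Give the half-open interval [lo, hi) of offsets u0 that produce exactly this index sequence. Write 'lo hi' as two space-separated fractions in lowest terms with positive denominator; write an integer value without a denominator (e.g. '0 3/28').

0 2/21

C = [2/21, 1/7, 8/21, 16/21, 1]
j=0 picked index 0: u0 ∈ [0, 2/21)
j=1 picked index 2: u0 ∈ [-2/35, 19/105)
j=2 picked index 3: u0 ∈ [-2/105, 38/105)
j=3 picked index 3: u0 ∈ [-23/105, 17/105)
j=4 picked index 4: u0 ∈ [-4/105, 1/5)
intersection: [0, 2/21)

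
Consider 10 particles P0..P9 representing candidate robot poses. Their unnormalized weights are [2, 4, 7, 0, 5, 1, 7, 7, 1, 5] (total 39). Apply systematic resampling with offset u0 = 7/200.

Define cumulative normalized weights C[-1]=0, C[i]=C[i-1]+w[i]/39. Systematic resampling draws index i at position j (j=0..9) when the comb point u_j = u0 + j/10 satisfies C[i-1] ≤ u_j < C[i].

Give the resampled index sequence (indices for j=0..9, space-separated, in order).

C = [2/39, 2/13, 1/3, 1/3, 6/13, 19/39, 2/3, 11/13, 34/39, 1]
j=0: u_0=7/200 ∈ [0, 2/39) → index 0
j=1: u_1=27/200 ∈ [2/39, 2/13) → index 1
j=2: u_2=47/200 ∈ [2/13, 1/3) → index 2
j=3: u_3=67/200 ∈ [1/3, 6/13) → index 4
j=4: u_4=87/200 ∈ [1/3, 6/13) → index 4
j=5: u_5=107/200 ∈ [19/39, 2/3) → index 6
j=6: u_6=127/200 ∈ [19/39, 2/3) → index 6
j=7: u_7=147/200 ∈ [2/3, 11/13) → index 7
j=8: u_8=167/200 ∈ [2/3, 11/13) → index 7
j=9: u_9=187/200 ∈ [34/39, 1) → index 9

0 1 2 4 4 6 6 7 7 9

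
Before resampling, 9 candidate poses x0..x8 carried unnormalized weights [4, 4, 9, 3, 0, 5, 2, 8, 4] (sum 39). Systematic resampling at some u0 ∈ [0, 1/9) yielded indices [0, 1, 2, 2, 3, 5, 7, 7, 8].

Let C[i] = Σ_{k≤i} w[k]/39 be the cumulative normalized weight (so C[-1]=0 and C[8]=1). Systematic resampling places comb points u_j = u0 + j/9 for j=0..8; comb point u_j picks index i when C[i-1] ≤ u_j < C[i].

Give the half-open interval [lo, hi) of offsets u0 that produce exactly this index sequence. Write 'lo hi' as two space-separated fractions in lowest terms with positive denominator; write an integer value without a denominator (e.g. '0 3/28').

C = [4/39, 8/39, 17/39, 20/39, 20/39, 25/39, 9/13, 35/39, 1]
j=0 picked index 0: u0 ∈ [0, 4/39)
j=1 picked index 1: u0 ∈ [-1/117, 11/117)
j=2 picked index 2: u0 ∈ [-2/117, 25/117)
j=3 picked index 2: u0 ∈ [-5/39, 4/39)
j=4 picked index 3: u0 ∈ [-1/117, 8/117)
j=5 picked index 5: u0 ∈ [-5/117, 10/117)
j=6 picked index 7: u0 ∈ [1/39, 3/13)
j=7 picked index 7: u0 ∈ [-10/117, 14/117)
j=8 picked index 8: u0 ∈ [1/117, 1/9)
intersection: [1/39, 8/117)

1/39 8/117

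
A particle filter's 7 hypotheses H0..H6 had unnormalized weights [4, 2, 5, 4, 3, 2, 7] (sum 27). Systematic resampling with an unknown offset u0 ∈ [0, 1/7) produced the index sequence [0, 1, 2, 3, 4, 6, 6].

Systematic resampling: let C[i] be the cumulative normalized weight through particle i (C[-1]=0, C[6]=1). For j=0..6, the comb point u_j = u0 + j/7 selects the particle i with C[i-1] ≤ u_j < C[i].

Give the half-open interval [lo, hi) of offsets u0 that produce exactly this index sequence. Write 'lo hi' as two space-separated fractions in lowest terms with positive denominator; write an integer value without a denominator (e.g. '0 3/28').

C = [4/27, 2/9, 11/27, 5/9, 2/3, 20/27, 1]
j=0 picked index 0: u0 ∈ [0, 4/27)
j=1 picked index 1: u0 ∈ [1/189, 5/63)
j=2 picked index 2: u0 ∈ [-4/63, 23/189)
j=3 picked index 3: u0 ∈ [-4/189, 8/63)
j=4 picked index 4: u0 ∈ [-1/63, 2/21)
j=5 picked index 6: u0 ∈ [5/189, 2/7)
j=6 picked index 6: u0 ∈ [-22/189, 1/7)
intersection: [5/189, 5/63)

5/189 5/63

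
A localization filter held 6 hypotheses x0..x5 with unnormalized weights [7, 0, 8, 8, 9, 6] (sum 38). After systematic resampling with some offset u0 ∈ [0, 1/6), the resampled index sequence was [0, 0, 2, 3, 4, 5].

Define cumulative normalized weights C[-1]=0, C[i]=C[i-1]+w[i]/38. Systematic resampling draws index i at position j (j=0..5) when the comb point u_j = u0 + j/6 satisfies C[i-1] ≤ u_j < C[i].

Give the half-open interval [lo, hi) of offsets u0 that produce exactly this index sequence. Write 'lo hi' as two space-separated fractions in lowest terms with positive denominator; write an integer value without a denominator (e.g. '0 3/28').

C = [7/38, 7/38, 15/38, 23/38, 16/19, 1]
j=0 picked index 0: u0 ∈ [0, 7/38)
j=1 picked index 0: u0 ∈ [-1/6, 1/57)
j=2 picked index 2: u0 ∈ [-17/114, 7/114)
j=3 picked index 3: u0 ∈ [-2/19, 2/19)
j=4 picked index 4: u0 ∈ [-7/114, 10/57)
j=5 picked index 5: u0 ∈ [1/114, 1/6)
intersection: [1/114, 1/57)

1/114 1/57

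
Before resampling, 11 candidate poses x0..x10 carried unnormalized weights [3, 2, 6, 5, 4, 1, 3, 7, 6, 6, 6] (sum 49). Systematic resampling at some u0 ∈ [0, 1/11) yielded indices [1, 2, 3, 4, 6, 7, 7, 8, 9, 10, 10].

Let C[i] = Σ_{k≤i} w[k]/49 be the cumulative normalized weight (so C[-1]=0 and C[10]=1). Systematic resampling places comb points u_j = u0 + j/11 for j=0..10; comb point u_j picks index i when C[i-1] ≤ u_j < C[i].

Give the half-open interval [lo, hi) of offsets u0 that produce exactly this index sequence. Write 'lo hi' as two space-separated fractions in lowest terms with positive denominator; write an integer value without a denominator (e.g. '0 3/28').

C = [3/49, 5/49, 11/49, 16/49, 20/49, 3/7, 24/49, 31/49, 37/49, 43/49, 1]
j=0 picked index 1: u0 ∈ [3/49, 5/49)
j=1 picked index 2: u0 ∈ [6/539, 72/539)
j=2 picked index 3: u0 ∈ [23/539, 78/539)
j=3 picked index 4: u0 ∈ [29/539, 73/539)
j=4 picked index 6: u0 ∈ [5/77, 68/539)
j=5 picked index 7: u0 ∈ [19/539, 96/539)
j=6 picked index 7: u0 ∈ [-30/539, 47/539)
j=7 picked index 8: u0 ∈ [-2/539, 64/539)
j=8 picked index 9: u0 ∈ [15/539, 81/539)
j=9 picked index 10: u0 ∈ [32/539, 2/11)
j=10 picked index 10: u0 ∈ [-17/539, 1/11)
intersection: [5/77, 47/539)

5/77 47/539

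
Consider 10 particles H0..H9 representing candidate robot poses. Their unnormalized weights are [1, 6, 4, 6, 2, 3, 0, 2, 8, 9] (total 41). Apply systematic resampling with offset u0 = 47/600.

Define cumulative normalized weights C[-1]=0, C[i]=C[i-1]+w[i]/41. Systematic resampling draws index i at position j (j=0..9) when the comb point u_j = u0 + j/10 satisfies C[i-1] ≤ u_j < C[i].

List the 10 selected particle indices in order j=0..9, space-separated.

C = [1/41, 7/41, 11/41, 17/41, 19/41, 22/41, 22/41, 24/41, 32/41, 1]
j=0: u_0=47/600 ∈ [1/41, 7/41) → index 1
j=1: u_1=107/600 ∈ [7/41, 11/41) → index 2
j=2: u_2=167/600 ∈ [11/41, 17/41) → index 3
j=3: u_3=227/600 ∈ [11/41, 17/41) → index 3
j=4: u_4=287/600 ∈ [19/41, 22/41) → index 5
j=5: u_5=347/600 ∈ [22/41, 24/41) → index 7
j=6: u_6=407/600 ∈ [24/41, 32/41) → index 8
j=7: u_7=467/600 ∈ [24/41, 32/41) → index 8
j=8: u_8=527/600 ∈ [32/41, 1) → index 9
j=9: u_9=587/600 ∈ [32/41, 1) → index 9

1 2 3 3 5 7 8 8 9 9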